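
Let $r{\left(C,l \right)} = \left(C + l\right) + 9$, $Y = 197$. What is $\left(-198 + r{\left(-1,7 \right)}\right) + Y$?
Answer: $14$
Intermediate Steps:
$r{\left(C,l \right)} = 9 + C + l$
$\left(-198 + r{\left(-1,7 \right)}\right) + Y = \left(-198 + \left(9 - 1 + 7\right)\right) + 197 = \left(-198 + 15\right) + 197 = -183 + 197 = 14$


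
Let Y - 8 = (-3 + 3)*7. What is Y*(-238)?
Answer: -1904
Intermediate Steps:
Y = 8 (Y = 8 + (-3 + 3)*7 = 8 + 0*7 = 8 + 0 = 8)
Y*(-238) = 8*(-238) = -1904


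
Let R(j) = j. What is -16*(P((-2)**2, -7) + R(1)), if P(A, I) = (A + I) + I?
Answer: 144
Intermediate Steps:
P(A, I) = A + 2*I
-16*(P((-2)**2, -7) + R(1)) = -16*(((-2)**2 + 2*(-7)) + 1) = -16*((4 - 14) + 1) = -16*(-10 + 1) = -16*(-9) = 144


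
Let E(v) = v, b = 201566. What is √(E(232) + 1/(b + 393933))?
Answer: 3*√9141291364859/595499 ≈ 15.232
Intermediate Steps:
√(E(232) + 1/(b + 393933)) = √(232 + 1/(201566 + 393933)) = √(232 + 1/595499) = √(138155769/595499) = 3*√9141291364859/595499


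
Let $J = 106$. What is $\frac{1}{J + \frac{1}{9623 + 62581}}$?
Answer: $\frac{72204}{7653625} \approx 0.009434$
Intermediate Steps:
$\frac{1}{J + \frac{1}{9623 + 62581}} = \frac{1}{106 + \frac{1}{9623 + 62581}} = \frac{1}{106 + \frac{1}{72204}} = \frac{1}{\frac{7653625}{72204}} = \frac{72204}{7653625}$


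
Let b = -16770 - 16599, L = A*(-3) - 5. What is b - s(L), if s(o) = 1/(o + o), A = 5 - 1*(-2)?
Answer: -1735187/52 ≈ -33369.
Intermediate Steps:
A = 7 (A = 5 + 2 = 7)
L = -26 (L = 7*(-3) - 5 = -21 - 5 = -26)
s(o) = 1/(2*o)
b = -33369
b - s(L) = -33369 - 1/(2*(-26)) = -33369 - (-1)/(2*26) = -33369 - 1*(-1/52) = -33369 + 1/52 = -1735187/52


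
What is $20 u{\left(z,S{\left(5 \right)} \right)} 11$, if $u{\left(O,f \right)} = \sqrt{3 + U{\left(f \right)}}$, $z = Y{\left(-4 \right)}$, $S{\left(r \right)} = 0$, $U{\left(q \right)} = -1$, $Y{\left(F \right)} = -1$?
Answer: $220 \sqrt{2} \approx 311.13$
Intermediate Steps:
$z = -1$
$u{\left(O,f \right)} = \sqrt{2}$ ($u{\left(O,f \right)} = \sqrt{3 - 1} = \sqrt{2}$)
$20 u{\left(z,S{\left(5 \right)} \right)} 11 = 20 \sqrt{2} \cdot 11 = 220 \sqrt{2}$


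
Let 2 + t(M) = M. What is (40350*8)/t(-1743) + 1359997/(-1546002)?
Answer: -100284528073/539554698 ≈ -185.87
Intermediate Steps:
t(M) = -2 + M
(40350*8)/t(-1743) + 1359997/(-1546002) = (40350*8)/(-2 - 1743) + 1359997/(-1546002) = 322800/(-1745) + 1359997*(-1/1546002) = 322800*(-1/1745) - 1359997/1546002 = -64560/349 - 1359997/1546002 = -100284528073/539554698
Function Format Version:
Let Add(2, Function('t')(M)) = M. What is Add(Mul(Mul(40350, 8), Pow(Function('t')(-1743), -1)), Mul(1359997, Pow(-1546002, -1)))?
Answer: Rational(-100284528073, 539554698) ≈ -185.87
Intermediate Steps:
Function('t')(M) = Add(-2, M)
Add(Mul(Mul(40350, 8), Pow(Function('t')(-1743), -1)), Mul(1359997, Pow(-1546002, -1))) = Add(Mul(Mul(40350, 8), Pow(Add(-2, -1743), -1)), Mul(1359997, Pow(-1546002, -1))) = Add(Mul(322800, Pow(-1745, -1)), Mul(1359997, Rational(-1, 1546002))) = Add(Mul(322800, Rational(-1, 1745)), Rational(-1359997, 1546002)) = Add(Rational(-64560, 349), Rational(-1359997, 1546002)) = Rational(-100284528073, 539554698)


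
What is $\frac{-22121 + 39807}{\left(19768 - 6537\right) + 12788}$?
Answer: $\frac{17686}{26019} \approx 0.67973$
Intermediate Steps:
$\frac{-22121 + 39807}{\left(19768 - 6537\right) + 12788} = \frac{17686}{\left(19768 - 6537\right) + 12788} = \frac{17686}{13231 + 12788} = \frac{17686}{26019}$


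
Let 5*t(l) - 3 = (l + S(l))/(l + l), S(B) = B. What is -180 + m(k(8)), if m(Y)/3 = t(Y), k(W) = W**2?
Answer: -888/5 ≈ -177.60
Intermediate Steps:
t(l) = 4/5 (t(l) = 3/5 + ((l + l)/(l + l))/5 = 3/5 + ((2*l)/((2*l)))/5 = 3/5 + ((2*l)*(1/(2*l)))/5 = 3/5 + (1/5)*1 = 3/5 + 1/5 = 4/5)
m(Y) = 12/5 (m(Y) = 3*(4/5) = 12/5)
-180 + m(k(8)) = -180 + 12/5 = -888/5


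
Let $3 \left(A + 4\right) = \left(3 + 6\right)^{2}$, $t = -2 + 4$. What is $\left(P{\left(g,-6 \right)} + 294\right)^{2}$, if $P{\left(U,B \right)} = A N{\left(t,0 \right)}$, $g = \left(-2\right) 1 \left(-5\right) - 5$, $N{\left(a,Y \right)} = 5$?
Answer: $167281$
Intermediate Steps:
$t = 2$
$A = 23$ ($A = -4 + \frac{\left(3 + 6\right)^{2}}{3} = -4 + \frac{9^{2}}{3} = -4 + \frac{1}{3} \cdot 81 = -4 + 27 = 23$)
$g = 5$ ($g = \left(-2\right) \left(-5\right) - 5 = 10 - 5 = 5$)
$P{\left(U,B \right)} = 115$ ($P{\left(U,B \right)} = 23 \cdot 5 = 115$)
$\left(P{\left(g,-6 \right)} + 294\right)^{2} = \left(115 + 294\right)^{2} = 409^{2} = 167281$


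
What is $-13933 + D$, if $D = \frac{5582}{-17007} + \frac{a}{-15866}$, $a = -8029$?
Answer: $- \frac{3759536067655}{269833062} \approx -13933.0$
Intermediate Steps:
$D = \frac{47985191}{269833062}$ ($D = \frac{5582}{-17007} - \frac{8029}{-15866} = 5582 \left(- \frac{1}{17007}\right) - - \frac{8029}{15866} = - \frac{5582}{17007} + \frac{8029}{15866} = \frac{47985191}{269833062} \approx 0.17783$)
$-13933 + D = -13933 + \frac{47985191}{269833062} = - \frac{3759536067655}{269833062}$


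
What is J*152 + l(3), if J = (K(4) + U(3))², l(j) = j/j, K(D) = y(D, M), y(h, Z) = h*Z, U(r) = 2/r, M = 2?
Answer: 102761/9 ≈ 11418.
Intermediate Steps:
y(h, Z) = Z*h
K(D) = 2*D
l(j) = 1
J = 676/9 (J = (2*4 + 2/3)² = (8 + 2*(⅓))² = (8 + ⅔)² = (26/3)² = 676/9 ≈ 75.111)
J*152 + l(3) = (676/9)*152 + 1 = 102752/9 + 1 = 102761/9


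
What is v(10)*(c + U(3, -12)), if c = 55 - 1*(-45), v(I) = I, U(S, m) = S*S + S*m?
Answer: 730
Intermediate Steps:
U(S, m) = S² + S*m
c = 100 (c = 55 + 45 = 100)
v(10)*(c + U(3, -12)) = 10*(100 + 3*(3 - 12)) = 10*(100 + 3*(-9)) = 10*(100 - 27) = 10*73 = 730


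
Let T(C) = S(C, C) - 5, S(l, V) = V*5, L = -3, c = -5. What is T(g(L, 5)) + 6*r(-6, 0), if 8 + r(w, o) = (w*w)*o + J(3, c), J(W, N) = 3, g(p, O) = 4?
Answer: -15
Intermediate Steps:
S(l, V) = 5*V
r(w, o) = -5 + o*w² (r(w, o) = -8 + ((w*w)*o + 3) = -8 + (w²*o + 3) = -8 + (o*w² + 3) = -8 + (3 + o*w²) = -5 + o*w²)
T(C) = -5 + 5*C (T(C) = 5*C - 5 = -5 + 5*C)
T(g(L, 5)) + 6*r(-6, 0) = (-5 + 5*4) + 6*(-5 + 0*(-6)²) = (-5 + 20) + 6*(-5 + 0*36) = 15 + 6*(-5 + 0) = 15 + 6*(-5) = 15 - 30 = -15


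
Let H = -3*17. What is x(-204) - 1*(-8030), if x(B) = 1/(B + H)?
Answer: 2047649/255 ≈ 8030.0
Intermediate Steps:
H = -51
x(B) = 1/(-51 + B) (x(B) = 1/(B - 51) = 1/(-51 + B))
x(-204) - 1*(-8030) = 1/(-51 - 204) - 1*(-8030) = 1/(-255) + 8030 = -1/255 + 8030 = 2047649/255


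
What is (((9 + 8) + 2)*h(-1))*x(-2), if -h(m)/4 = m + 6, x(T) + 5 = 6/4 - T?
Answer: 570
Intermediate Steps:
x(T) = -7/2 - T (x(T) = -5 + (6/4 - T) = -5 + (6*(¼) - T) = -5 + (3/2 - T) = -7/2 - T)
h(m) = -24 - 4*m (h(m) = -4*(m + 6) = -4*(6 + m) = -24 - 4*m)
(((9 + 8) + 2)*h(-1))*x(-2) = (((9 + 8) + 2)*(-24 - 4*(-1)))*(-7/2 - 1*(-2)) = ((17 + 2)*(-24 + 4))*(-7/2 + 2) = (19*(-20))*(-3/2) = -380*(-3/2) = 570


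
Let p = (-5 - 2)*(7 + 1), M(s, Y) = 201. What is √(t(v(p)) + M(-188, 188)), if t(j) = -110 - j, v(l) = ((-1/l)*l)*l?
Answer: √35 ≈ 5.9161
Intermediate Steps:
p = -56 (p = -7*8 = -56)
v(l) = -l
√(t(v(p)) + M(-188, 188)) = √((-110 - (-1)*(-56)) + 201) = √((-110 - 1*56) + 201) = √((-110 - 56) + 201) = √(-166 + 201) = √35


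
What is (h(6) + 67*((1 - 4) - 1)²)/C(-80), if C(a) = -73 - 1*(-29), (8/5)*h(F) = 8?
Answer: -1077/44 ≈ -24.477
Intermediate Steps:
h(F) = 5 (h(F) = (5/8)*8 = 5)
C(a) = -44 (C(a) = -73 + 29 = -44)
(h(6) + 67*((1 - 4) - 1)²)/C(-80) = (5 + 67*((1 - 4) - 1)²)/(-44) = (5 + 67*(-3 - 1)²)*(-1/44) = (5 + 67*(-4)²)*(-1/44) = (5 + 67*16)*(-1/44) = (5 + 1072)*(-1/44) = 1077*(-1/44) = -1077/44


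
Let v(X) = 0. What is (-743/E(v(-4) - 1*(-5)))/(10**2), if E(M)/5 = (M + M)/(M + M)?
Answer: -743/500 ≈ -1.4860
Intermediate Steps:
E(M) = 5 (E(M) = 5*((M + M)/(M + M)) = 5*((2*M)/((2*M))) = 5*((2*M)*(1/(2*M))) = 5*1 = 5)
(-743/E(v(-4) - 1*(-5)))/(10**2) = (-743/5)/(10**2) = -743*1/5/100 = -743/5*1/100 = -743/500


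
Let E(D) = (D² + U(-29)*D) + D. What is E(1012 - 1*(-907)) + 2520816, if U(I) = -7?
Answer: 6191863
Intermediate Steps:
E(D) = D² - 6*D (E(D) = (D² - 7*D) + D = D² - 6*D)
E(1012 - 1*(-907)) + 2520816 = (1012 - 1*(-907))*(-6 + (1012 - 1*(-907))) + 2520816 = (1012 + 907)*(-6 + (1012 + 907)) + 2520816 = 1919*(-6 + 1919) + 2520816 = 1919*1913 + 2520816 = 3671047 + 2520816 = 6191863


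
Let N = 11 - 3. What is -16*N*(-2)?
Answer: 256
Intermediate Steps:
N = 8
-16*N*(-2) = -16*8*(-2) = -128*(-2) = 256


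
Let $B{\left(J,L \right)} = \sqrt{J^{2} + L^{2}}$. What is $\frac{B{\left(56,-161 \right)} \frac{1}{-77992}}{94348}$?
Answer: $- \frac{7 \sqrt{593}}{7358389216} \approx -2.3166 \cdot 10^{-8}$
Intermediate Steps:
$\frac{B{\left(56,-161 \right)} \frac{1}{-77992}}{94348} = \frac{\sqrt{56^{2} + \left(-161\right)^{2}} \frac{1}{-77992}}{94348} = \sqrt{3136 + 25921} \left(- \frac{1}{77992}\right) \frac{1}{94348} = \sqrt{29057} \left(- \frac{1}{77992}\right) \frac{1}{94348} = 7 \sqrt{593} \left(- \frac{1}{77992}\right) \frac{1}{94348} = - \frac{7 \sqrt{593}}{77992} \cdot \frac{1}{94348} = - \frac{7 \sqrt{593}}{7358389216}$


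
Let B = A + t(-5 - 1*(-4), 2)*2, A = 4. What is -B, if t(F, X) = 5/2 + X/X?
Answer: -11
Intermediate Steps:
t(F, X) = 7/2 (t(F, X) = 5*(½) + 1 = 5/2 + 1 = 7/2)
B = 11 (B = 4 + (7/2)*2 = 4 + 7 = 11)
-B = -1*11 = -11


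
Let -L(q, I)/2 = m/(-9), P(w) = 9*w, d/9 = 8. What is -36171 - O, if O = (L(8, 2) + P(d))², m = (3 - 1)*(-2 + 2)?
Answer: -456075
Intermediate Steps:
d = 72 (d = 9*8 = 72)
m = 0 (m = 2*0 = 0)
L(q, I) = 0 (L(q, I) = -0/(-9) = -0*(-1)/9 = -2*0 = 0)
O = 419904 (O = (0 + 9*72)² = (0 + 648)² = 648² = 419904)
-36171 - O = -36171 - 1*419904 = -36171 - 419904 = -456075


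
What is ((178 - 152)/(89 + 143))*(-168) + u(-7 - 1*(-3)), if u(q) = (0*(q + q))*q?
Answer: -546/29 ≈ -18.828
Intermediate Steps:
u(q) = 0 (u(q) = (0*(2*q))*q = 0*q = 0)
((178 - 152)/(89 + 143))*(-168) + u(-7 - 1*(-3)) = ((178 - 152)/(89 + 143))*(-168) + 0 = (26/232)*(-168) + 0 = (26*(1/232))*(-168) + 0 = (13/116)*(-168) + 0 = -546/29 + 0 = -546/29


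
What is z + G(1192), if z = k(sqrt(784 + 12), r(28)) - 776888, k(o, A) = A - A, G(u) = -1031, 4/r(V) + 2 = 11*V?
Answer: -777919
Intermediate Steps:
r(V) = 4/(-2 + 11*V)
k(o, A) = 0
z = -776888 (z = 0 - 776888 = -776888)
z + G(1192) = -776888 - 1031 = -777919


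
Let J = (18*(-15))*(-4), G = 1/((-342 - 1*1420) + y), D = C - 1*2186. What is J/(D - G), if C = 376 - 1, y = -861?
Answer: -708210/1187563 ≈ -0.59636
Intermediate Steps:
C = 375
D = -1811 (D = 375 - 1*2186 = 375 - 2186 = -1811)
G = -1/2623 (G = 1/((-342 - 1*1420) - 861) = 1/((-342 - 1420) - 861) = 1/(-1762 - 861) = 1/(-2623) = -1/2623 ≈ -0.00038124)
J = 1080 (J = -270*(-4) = 1080)
J/(D - G) = 1080/(-1811 - 1*(-1/2623)) = 1080/(-1811 + 1/2623) = 1080/(-4750252/2623) = 1080*(-2623/4750252) = -708210/1187563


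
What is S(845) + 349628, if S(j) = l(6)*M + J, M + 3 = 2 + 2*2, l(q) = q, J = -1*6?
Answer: 349640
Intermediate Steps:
J = -6
M = 3 (M = -3 + (2 + 2*2) = -3 + (2 + 4) = -3 + 6 = 3)
S(j) = 12 (S(j) = 6*3 - 6 = 18 - 6 = 12)
S(845) + 349628 = 12 + 349628 = 349640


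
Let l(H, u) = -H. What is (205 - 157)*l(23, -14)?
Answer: -1104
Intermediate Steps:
(205 - 157)*l(23, -14) = (205 - 157)*(-1*23) = 48*(-23) = -1104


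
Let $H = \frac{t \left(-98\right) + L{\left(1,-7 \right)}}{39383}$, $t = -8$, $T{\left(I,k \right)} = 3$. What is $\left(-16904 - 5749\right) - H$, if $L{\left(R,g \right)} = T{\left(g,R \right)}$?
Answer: $- \frac{892143886}{39383} \approx -22653.0$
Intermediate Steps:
$L{\left(R,g \right)} = 3$
$H = \frac{787}{39383}$ ($H = \frac{\left(-8\right) \left(-98\right) + 3}{39383} = \left(784 + 3\right) \frac{1}{39383} = 787 \cdot \frac{1}{39383} = \frac{787}{39383} \approx 0.019983$)
$\left(-16904 - 5749\right) - H = \left(-16904 - 5749\right) - \frac{787}{39383} = -22653 - \frac{787}{39383} = - \frac{892143886}{39383}$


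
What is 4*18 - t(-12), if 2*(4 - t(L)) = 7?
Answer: 143/2 ≈ 71.500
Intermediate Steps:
t(L) = ½ (t(L) = 4 - ½*7 = 4 - 7/2 = ½)
4*18 - t(-12) = 4*18 - 1*½ = 72 - ½ = 143/2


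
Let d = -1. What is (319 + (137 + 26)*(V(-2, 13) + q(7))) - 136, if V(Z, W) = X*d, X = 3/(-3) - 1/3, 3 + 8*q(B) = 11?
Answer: 1690/3 ≈ 563.33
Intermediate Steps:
q(B) = 1 (q(B) = -3/8 + (1/8)*11 = -3/8 + 11/8 = 1)
X = -4/3 (X = 3*(-1/3) - 1*1/3 = -1 - 1/3 = -4/3 ≈ -1.3333)
V(Z, W) = 4/3 (V(Z, W) = -4/3*(-1) = 4/3)
(319 + (137 + 26)*(V(-2, 13) + q(7))) - 136 = (319 + (137 + 26)*(4/3 + 1)) - 136 = (319 + 163*(7/3)) - 136 = (319 + 1141/3) - 136 = 2098/3 - 136 = 1690/3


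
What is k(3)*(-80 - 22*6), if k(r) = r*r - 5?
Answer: -848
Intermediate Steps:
k(r) = -5 + r**2 (k(r) = r**2 - 5 = -5 + r**2)
k(3)*(-80 - 22*6) = (-5 + 3**2)*(-80 - 22*6) = (-5 + 9)*(-80 - 132) = 4*(-212) = -848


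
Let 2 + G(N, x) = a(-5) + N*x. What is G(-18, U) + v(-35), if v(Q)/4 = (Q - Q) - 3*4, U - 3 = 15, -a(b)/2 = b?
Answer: -364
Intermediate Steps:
a(b) = -2*b
U = 18 (U = 3 + 15 = 18)
G(N, x) = 8 + N*x (G(N, x) = -2 + (-2*(-5) + N*x) = -2 + (10 + N*x) = 8 + N*x)
v(Q) = -48 (v(Q) = 4*((Q - Q) - 3*4) = 4*(0 - 12) = 4*(-12) = -48)
G(-18, U) + v(-35) = (8 - 18*18) - 48 = (8 - 324) - 48 = -316 - 48 = -364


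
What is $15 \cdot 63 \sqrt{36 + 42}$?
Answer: $945 \sqrt{78} \approx 8346.0$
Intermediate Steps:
$15 \cdot 63 \sqrt{36 + 42} = 945 \sqrt{78}$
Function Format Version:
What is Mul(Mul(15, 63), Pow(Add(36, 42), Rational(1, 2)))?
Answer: Mul(945, Pow(78, Rational(1, 2))) ≈ 8346.0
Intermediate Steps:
Mul(Mul(15, 63), Pow(Add(36, 42), Rational(1, 2))) = Mul(945, Pow(78, Rational(1, 2)))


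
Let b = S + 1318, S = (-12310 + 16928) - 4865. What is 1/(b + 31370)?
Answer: 1/32441 ≈ 3.0825e-5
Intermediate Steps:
S = -247 (S = 4618 - 4865 = -247)
b = 1071 (b = -247 + 1318 = 1071)
1/(b + 31370) = 1/(1071 + 31370) = 1/32441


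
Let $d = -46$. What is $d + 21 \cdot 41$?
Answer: $815$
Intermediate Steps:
$d + 21 \cdot 41 = -46 + 21 \cdot 41 = -46 + 861 = 815$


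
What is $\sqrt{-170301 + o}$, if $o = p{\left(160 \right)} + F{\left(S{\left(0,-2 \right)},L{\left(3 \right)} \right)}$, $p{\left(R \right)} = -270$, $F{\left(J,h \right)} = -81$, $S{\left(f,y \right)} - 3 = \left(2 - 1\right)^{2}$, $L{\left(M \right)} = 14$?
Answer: $2 i \sqrt{42663} \approx 413.1 i$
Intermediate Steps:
$S{\left(f,y \right)} = 4$ ($S{\left(f,y \right)} = 3 + \left(2 - 1\right)^{2} = 3 + 1^{2} = 3 + 1 = 4$)
$o = -351$ ($o = -270 - 81 = -351$)
$\sqrt{-170301 + o} = \sqrt{-170301 - 351} = \sqrt{-170652} = 2 i \sqrt{42663}$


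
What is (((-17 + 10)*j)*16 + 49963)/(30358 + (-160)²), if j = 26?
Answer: 47051/55958 ≈ 0.84083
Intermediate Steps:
(((-17 + 10)*j)*16 + 49963)/(30358 + (-160)²) = (((-17 + 10)*26)*16 + 49963)/(30358 + (-160)²) = (-7*26*16 + 49963)/(30358 + 25600) = (-182*16 + 49963)/55958 = (-2912 + 49963)*(1/55958) = 47051*(1/55958) = 47051/55958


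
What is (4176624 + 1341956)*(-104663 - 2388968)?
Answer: -13761302163980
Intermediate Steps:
(4176624 + 1341956)*(-104663 - 2388968) = 5518580*(-2493631) = -13761302163980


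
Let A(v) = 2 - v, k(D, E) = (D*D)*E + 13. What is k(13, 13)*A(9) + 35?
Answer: -15435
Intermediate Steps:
k(D, E) = 13 + E*D² (k(D, E) = D²*E + 13 = E*D² + 13 = 13 + E*D²)
k(13, 13)*A(9) + 35 = (13 + 13*13²)*(2 - 1*9) + 35 = (13 + 13*169)*(2 - 9) + 35 = (13 + 2197)*(-7) + 35 = 2210*(-7) + 35 = -15470 + 35 = -15435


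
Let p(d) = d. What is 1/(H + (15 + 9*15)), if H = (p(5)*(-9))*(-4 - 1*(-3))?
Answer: 1/195 ≈ 0.0051282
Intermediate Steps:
H = 45 (H = (5*(-9))*(-4 - 1*(-3)) = -45*(-4 + 3) = -45*(-1) = 45)
1/(H + (15 + 9*15)) = 1/(45 + (15 + 9*15)) = 1/(45 + (15 + 135)) = 1/(45 + 150) = 1/195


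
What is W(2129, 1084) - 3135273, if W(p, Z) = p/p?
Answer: -3135272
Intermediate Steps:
W(p, Z) = 1
W(2129, 1084) - 3135273 = 1 - 3135273 = -3135272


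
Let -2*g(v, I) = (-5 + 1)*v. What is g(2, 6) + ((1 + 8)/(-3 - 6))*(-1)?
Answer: 5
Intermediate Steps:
g(v, I) = 2*v (g(v, I) = -(-5 + 1)*v/2 = -(-2)*v = 2*v)
g(2, 6) + ((1 + 8)/(-3 - 6))*(-1) = 2*2 + ((1 + 8)/(-3 - 6))*(-1) = 4 + (9/(-9))*(-1) = 4 + (9*(-⅑))*(-1) = 4 - 1*(-1) = 4 + 1 = 5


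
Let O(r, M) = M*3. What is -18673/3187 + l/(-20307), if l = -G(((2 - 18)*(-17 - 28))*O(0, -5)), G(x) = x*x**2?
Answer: -1338234174397537/21572803 ≈ -6.2033e+7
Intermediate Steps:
O(r, M) = 3*M
G(x) = x**3
l = 1259712000000 (l = -(((2 - 18)*(-17 - 28))*(3*(-5)))**3 = -(-16*(-45)*(-15))**3 = -(720*(-15))**3 = -1*(-10800)**3 = -1*(-1259712000000) = 1259712000000)
-18673/3187 + l/(-20307) = -18673/3187 + 1259712000000/(-20307) = -18673*1/3187 + 1259712000000*(-1/20307) = -18673/3187 - 419904000000/6769 = -1338234174397537/21572803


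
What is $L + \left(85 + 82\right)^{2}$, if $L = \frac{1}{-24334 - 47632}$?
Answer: $\frac{2007059773}{71966} \approx 27889.0$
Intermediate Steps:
$L = - \frac{1}{71966}$ ($L = \frac{1}{-71966} = - \frac{1}{71966} \approx -1.3895 \cdot 10^{-5}$)
$L + \left(85 + 82\right)^{2} = - \frac{1}{71966} + \left(85 + 82\right)^{2} = - \frac{1}{71966} + 167^{2} = - \frac{1}{71966} + 27889 = \frac{2007059773}{71966}$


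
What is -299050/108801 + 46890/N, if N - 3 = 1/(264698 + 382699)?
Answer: 235873628273695/15093745128 ≈ 15627.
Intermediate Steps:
N = 1942192/647397 (N = 3 + 1/(264698 + 382699) = 3 + 1/647397 = 1942192/647397 ≈ 3.0000)
-299050/108801 + 46890/N = -299050/108801 + 46890/(1942192/647397) = -299050*1/108801 + 46890*(647397/1942192) = -299050/108801 + 15178222665/971096 = 235873628273695/15093745128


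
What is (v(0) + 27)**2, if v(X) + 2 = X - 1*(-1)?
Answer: 676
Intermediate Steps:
v(X) = -1 + X (v(X) = -2 + (X - 1*(-1)) = -2 + (X + 1) = -2 + (1 + X) = -1 + X)
(v(0) + 27)**2 = ((-1 + 0) + 27)**2 = (-1 + 27)**2 = 26**2 = 676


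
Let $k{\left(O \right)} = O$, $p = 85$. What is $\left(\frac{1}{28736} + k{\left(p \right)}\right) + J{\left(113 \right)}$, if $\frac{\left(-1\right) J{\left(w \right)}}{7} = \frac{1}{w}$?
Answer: $\frac{275808241}{3247168} \approx 84.938$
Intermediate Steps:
$J{\left(w \right)} = - \frac{7}{w}$
$\left(\frac{1}{28736} + k{\left(p \right)}\right) + J{\left(113 \right)} = \left(\frac{1}{28736} + 85\right) - \frac{7}{113} = \frac{2442561}{28736} - \frac{7}{113} = \frac{275808241}{3247168}$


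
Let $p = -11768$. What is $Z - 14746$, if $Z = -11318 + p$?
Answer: $-37832$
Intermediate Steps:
$Z = -23086$ ($Z = -11318 - 11768 = -23086$)
$Z - 14746 = -23086 - 14746 = -37832$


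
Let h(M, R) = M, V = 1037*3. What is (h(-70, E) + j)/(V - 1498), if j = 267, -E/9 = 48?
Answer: 197/1613 ≈ 0.12213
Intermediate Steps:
E = -432 (E = -9*48 = -432)
V = 3111
(h(-70, E) + j)/(V - 1498) = (-70 + 267)/(3111 - 1498) = 197/1613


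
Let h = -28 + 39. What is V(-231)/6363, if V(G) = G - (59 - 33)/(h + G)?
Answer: -25397/699930 ≈ -0.036285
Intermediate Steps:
h = 11
V(G) = G - 26/(11 + G) (V(G) = G - (59 - 33)/(11 + G) = G - 26/(11 + G))
V(-231)/6363 = ((-26 + (-231)² + 11*(-231))/(11 - 231))/6363 = ((-26 + 53361 - 2541)/(-220))*(1/6363) = -1/220*50794*(1/6363) = -25397/110*1/6363 = -25397/699930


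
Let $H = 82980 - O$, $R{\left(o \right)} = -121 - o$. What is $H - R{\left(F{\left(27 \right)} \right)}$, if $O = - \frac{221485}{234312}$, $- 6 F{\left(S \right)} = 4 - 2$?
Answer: $\frac{19471704893}{234312} \approx 83102.0$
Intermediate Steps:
$F{\left(S \right)} = - \frac{1}{3}$ ($F{\left(S \right)} = - \frac{4 - 2}{6} = \left(- \frac{1}{6}\right) 2 = - \frac{1}{3}$)
$O = - \frac{221485}{234312}$ ($O = \left(-221485\right) \frac{1}{234312} = - \frac{221485}{234312} \approx -0.94526$)
$H = \frac{19443431245}{234312}$ ($H = 82980 - - \frac{221485}{234312} = 82980 + \frac{221485}{234312} = \frac{19443431245}{234312} \approx 82981.0$)
$H - R{\left(F{\left(27 \right)} \right)} = \frac{19443431245}{234312} - \left(-121 - - \frac{1}{3}\right) = \frac{19443431245}{234312} - \left(-121 + \frac{1}{3}\right) = \frac{19443431245}{234312} - - \frac{362}{3} = \frac{19443431245}{234312} + \frac{362}{3} = \frac{19471704893}{234312}$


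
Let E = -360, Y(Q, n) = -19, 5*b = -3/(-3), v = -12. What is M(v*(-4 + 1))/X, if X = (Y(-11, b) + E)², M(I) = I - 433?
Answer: -397/143641 ≈ -0.0027638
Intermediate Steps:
b = ⅕ (b = (-3/(-3))/5 = (-3*(-⅓))/5 = (⅕)*1 = ⅕ ≈ 0.20000)
M(I) = -433 + I
X = 143641 (X = (-19 - 360)² = (-379)² = 143641)
M(v*(-4 + 1))/X = (-433 - 12*(-4 + 1))/143641 = (-433 - 12*(-3))*(1/143641) = (-433 + 36)*(1/143641) = -397*1/143641 = -397/143641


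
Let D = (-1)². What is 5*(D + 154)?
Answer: 775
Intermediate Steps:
D = 1
5*(D + 154) = 5*(1 + 154) = 5*155 = 775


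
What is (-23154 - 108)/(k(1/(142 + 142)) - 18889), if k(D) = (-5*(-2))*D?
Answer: 3303204/2682233 ≈ 1.2315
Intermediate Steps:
k(D) = 10*D
(-23154 - 108)/(k(1/(142 + 142)) - 18889) = (-23154 - 108)/(10/(142 + 142) - 18889) = -23262/(10/284 - 18889) = -23262/(10*(1/284) - 18889) = -23262/(5/142 - 18889) = -23262/(-2682233/142) = -23262*(-142/2682233) = 3303204/2682233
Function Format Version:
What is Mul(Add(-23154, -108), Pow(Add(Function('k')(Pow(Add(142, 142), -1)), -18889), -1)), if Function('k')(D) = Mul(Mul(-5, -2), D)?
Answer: Rational(3303204, 2682233) ≈ 1.2315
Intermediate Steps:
Function('k')(D) = Mul(10, D)
Mul(Add(-23154, -108), Pow(Add(Function('k')(Pow(Add(142, 142), -1)), -18889), -1)) = Mul(Add(-23154, -108), Pow(Add(Mul(10, Pow(Add(142, 142), -1)), -18889), -1)) = Mul(-23262, Pow(Add(Mul(10, Pow(284, -1)), -18889), -1)) = Mul(-23262, Pow(Add(Mul(10, Rational(1, 284)), -18889), -1)) = Mul(-23262, Pow(Add(Rational(5, 142), -18889), -1)) = Mul(-23262, Pow(Rational(-2682233, 142), -1)) = Mul(-23262, Rational(-142, 2682233)) = Rational(3303204, 2682233)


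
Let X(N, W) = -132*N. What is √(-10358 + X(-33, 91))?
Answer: I*√6002 ≈ 77.473*I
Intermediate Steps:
√(-10358 + X(-33, 91)) = √(-10358 - 132*(-33)) = √(-10358 + 4356) = √(-6002) = I*√6002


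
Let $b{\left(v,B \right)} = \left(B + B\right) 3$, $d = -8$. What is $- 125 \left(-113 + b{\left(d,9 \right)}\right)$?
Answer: $7375$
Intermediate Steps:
$b{\left(v,B \right)} = 6 B$ ($b{\left(v,B \right)} = 2 B 3 = 6 B$)
$- 125 \left(-113 + b{\left(d,9 \right)}\right) = - 125 \left(-113 + 6 \cdot 9\right) = - 125 \left(-113 + 54\right) = \left(-125\right) \left(-59\right) = 7375$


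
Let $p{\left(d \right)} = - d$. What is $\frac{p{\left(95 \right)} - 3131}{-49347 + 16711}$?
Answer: $\frac{1613}{16318} \approx 0.098848$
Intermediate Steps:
$\frac{p{\left(95 \right)} - 3131}{-49347 + 16711} = \frac{\left(-1\right) 95 - 3131}{-49347 + 16711} = \frac{-95 - 3131}{-32636} = \left(-3226\right) \left(- \frac{1}{32636}\right) = \frac{1613}{16318}$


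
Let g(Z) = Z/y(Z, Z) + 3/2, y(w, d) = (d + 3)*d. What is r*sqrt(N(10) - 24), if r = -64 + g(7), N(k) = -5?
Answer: -312*I*sqrt(29)/5 ≈ -336.03*I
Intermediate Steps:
y(w, d) = d*(3 + d) (y(w, d) = (3 + d)*d = d*(3 + d))
g(Z) = 3/2 + 1/(3 + Z) (g(Z) = Z/((Z*(3 + Z))) + 3/2 = Z*(1/(Z*(3 + Z))) + 3*(1/2) = 1/(3 + Z) + 3/2 = 3/2 + 1/(3 + Z))
r = -312/5 (r = -64 + (11 + 3*7)/(2*(3 + 7)) = -64 + (1/2)*(11 + 21)/10 = -64 + (1/2)*(1/10)*32 = -64 + 8/5 = -312/5 ≈ -62.400)
r*sqrt(N(10) - 24) = -312*sqrt(-5 - 24)/5 = -312*I*sqrt(29)/5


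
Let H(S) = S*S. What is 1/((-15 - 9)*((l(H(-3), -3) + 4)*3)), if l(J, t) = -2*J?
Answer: 1/1008 ≈ 0.00099206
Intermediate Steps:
H(S) = S**2
1/((-15 - 9)*((l(H(-3), -3) + 4)*3)) = 1/((-15 - 9)*((-2*(-3)**2 + 4)*3)) = 1/(-24*(-2*9 + 4)*3) = 1/(-24*(-18 + 4)*3) = 1/(-(-336)*3) = 1/(-24*(-42)) = 1/1008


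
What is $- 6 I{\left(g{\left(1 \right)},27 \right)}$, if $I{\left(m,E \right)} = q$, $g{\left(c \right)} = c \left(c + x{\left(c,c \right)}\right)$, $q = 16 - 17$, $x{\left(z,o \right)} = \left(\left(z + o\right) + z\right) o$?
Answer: $6$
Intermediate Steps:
$x{\left(z,o \right)} = o \left(o + 2 z\right)$ ($x{\left(z,o \right)} = \left(\left(o + z\right) + z\right) o = \left(o + 2 z\right) o = o \left(o + 2 z\right)$)
$q = -1$ ($q = 16 - 17 = -1$)
$g{\left(c \right)} = c \left(c + 3 c^{2}\right)$ ($g{\left(c \right)} = c \left(c + c \left(c + 2 c\right)\right) = c \left(c + c 3 c\right) = c \left(c + 3 c^{2}\right)$)
$I{\left(m,E \right)} = -1$
$- 6 I{\left(g{\left(1 \right)},27 \right)} = \left(-6\right) \left(-1\right) = 6$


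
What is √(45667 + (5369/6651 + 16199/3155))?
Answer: √2234544960175715555/6994635 ≈ 213.71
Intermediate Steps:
√(45667 + (5369/6651 + 16199/3155)) = √(45667 + 124678744/20983905) = √(958396668379/20983905) = √2234544960175715555/6994635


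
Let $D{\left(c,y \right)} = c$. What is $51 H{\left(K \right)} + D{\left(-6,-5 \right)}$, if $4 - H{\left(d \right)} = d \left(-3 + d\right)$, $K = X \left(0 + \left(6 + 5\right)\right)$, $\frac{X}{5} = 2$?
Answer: $-600072$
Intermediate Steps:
$X = 10$ ($X = 5 \cdot 2 = 10$)
$K = 110$ ($K = 10 \left(0 + \left(6 + 5\right)\right) = 10 \left(0 + 11\right) = 10 \cdot 11 = 110$)
$H{\left(d \right)} = 4 - d \left(-3 + d\right)$
$51 H{\left(K \right)} + D{\left(-6,-5 \right)} = 51 \left(4 - 110^{2} + 3 \cdot 110\right) - 6 = 51 \left(4 - 12100 + 330\right) - 6 = 51 \left(-11766\right) - 6 = -600066 - 6 = -600072$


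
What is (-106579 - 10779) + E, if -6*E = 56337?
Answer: -253495/2 ≈ -1.2675e+5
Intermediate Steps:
E = -18779/2 (E = -⅙*56337 = -18779/2 ≈ -9389.5)
(-106579 - 10779) + E = (-106579 - 10779) - 18779/2 = -117358 - 18779/2 = -253495/2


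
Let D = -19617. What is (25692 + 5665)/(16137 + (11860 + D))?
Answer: 31357/8380 ≈ 3.7419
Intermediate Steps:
(25692 + 5665)/(16137 + (11860 + D)) = (25692 + 5665)/(16137 + (11860 - 19617)) = 31357/(16137 - 7757) = 31357/8380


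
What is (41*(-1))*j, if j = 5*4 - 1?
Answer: -779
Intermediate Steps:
j = 19 (j = 20 - 1 = 19)
(41*(-1))*j = (41*(-1))*19 = -41*19 = -779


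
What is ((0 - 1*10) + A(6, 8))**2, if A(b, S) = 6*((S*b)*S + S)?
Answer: 5484964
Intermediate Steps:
A(b, S) = 6*S + 6*b*S**2 (A(b, S) = 6*(b*S**2 + S) = 6*(S + b*S**2) = 6*S + 6*b*S**2)
((0 - 1*10) + A(6, 8))**2 = ((0 - 1*10) + 6*8*(1 + 8*6))**2 = ((0 - 10) + 6*8*(1 + 48))**2 = (-10 + 6*8*49)**2 = (-10 + 2352)**2 = 2342**2 = 5484964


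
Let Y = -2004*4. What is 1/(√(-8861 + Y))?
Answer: -I*√16877/16877 ≈ -0.0076975*I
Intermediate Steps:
Y = -8016
1/(√(-8861 + Y)) = 1/(√(-8861 - 8016)) = 1/(√(-16877)) = 1/(I*√16877) = -I*√16877/16877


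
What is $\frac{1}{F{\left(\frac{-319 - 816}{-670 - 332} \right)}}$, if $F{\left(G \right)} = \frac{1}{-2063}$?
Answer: $-2063$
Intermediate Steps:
$F{\left(G \right)} = - \frac{1}{2063}$
$\frac{1}{F{\left(\frac{-319 - 816}{-670 - 332} \right)}} = \frac{1}{- \frac{1}{2063}} = -2063$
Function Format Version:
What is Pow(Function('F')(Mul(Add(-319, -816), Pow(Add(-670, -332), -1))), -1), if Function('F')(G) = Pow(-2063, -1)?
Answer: -2063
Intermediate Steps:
Function('F')(G) = Rational(-1, 2063)
Pow(Function('F')(Mul(Add(-319, -816), Pow(Add(-670, -332), -1))), -1) = Pow(Rational(-1, 2063), -1) = -2063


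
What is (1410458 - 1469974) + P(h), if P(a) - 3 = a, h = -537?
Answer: -60050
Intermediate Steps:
P(a) = 3 + a
(1410458 - 1469974) + P(h) = (1410458 - 1469974) + (3 - 537) = -59516 - 534 = -60050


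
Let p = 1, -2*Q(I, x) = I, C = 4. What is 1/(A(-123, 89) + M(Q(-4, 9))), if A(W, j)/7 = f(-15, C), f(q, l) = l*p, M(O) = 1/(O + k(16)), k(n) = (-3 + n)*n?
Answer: 210/5881 ≈ 0.035708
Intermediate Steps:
Q(I, x) = -I/2
k(n) = n*(-3 + n)
M(O) = 1/(208 + O) (M(O) = 1/(O + 16*(-3 + 16)) = 1/(O + 16*13) = 1/(O + 208) = 1/(208 + O))
f(q, l) = l (f(q, l) = l*1 = l)
A(W, j) = 28 (A(W, j) = 7*4 = 28)
1/(A(-123, 89) + M(Q(-4, 9))) = 1/(28 + 1/(208 - ½*(-4))) = 1/(28 + 1/(208 + 2)) = 1/(28 + 1/210) = 1/(5881/210) = 210/5881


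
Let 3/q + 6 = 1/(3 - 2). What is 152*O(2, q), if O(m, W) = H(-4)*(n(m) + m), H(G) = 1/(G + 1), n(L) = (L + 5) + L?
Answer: -1672/3 ≈ -557.33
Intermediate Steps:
q = -⅗ (q = 3/(-6 + 1/(3 - 2)) = 3/(-6 + 1/1) = 3/(-6 + 1) = 3/(-5) = 3*(-⅕) = -⅗ ≈ -0.60000)
n(L) = 5 + 2*L (n(L) = (5 + L) + L = 5 + 2*L)
H(G) = 1/(1 + G)
O(m, W) = -5/3 - m (O(m, W) = ((5 + 2*m) + m)/(1 - 4) = (5 + 3*m)/(-3) = -(5 + 3*m)/3 = -5/3 - m)
152*O(2, q) = 152*(-5/3 - 1*2) = 152*(-5/3 - 2) = 152*(-11/3) = -1672/3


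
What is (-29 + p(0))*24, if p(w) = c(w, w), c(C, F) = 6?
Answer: -552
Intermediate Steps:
p(w) = 6
(-29 + p(0))*24 = (-29 + 6)*24 = -23*24 = -552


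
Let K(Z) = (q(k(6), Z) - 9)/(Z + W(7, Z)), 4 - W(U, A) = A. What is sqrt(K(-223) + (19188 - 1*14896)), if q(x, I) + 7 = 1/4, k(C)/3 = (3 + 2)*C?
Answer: sqrt(68609)/4 ≈ 65.483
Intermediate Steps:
W(U, A) = 4 - A
k(C) = 15*C (k(C) = 3*((3 + 2)*C) = 3*(5*C) = 15*C)
q(x, I) = -27/4 (q(x, I) = -7 + 1/4 = -27/4)
K(Z) = -63/16 (K(Z) = (-27/4 - 9)/(Z + (4 - Z)) = -63/4/4 = -63/4*1/4 = -63/16)
sqrt(K(-223) + (19188 - 1*14896)) = sqrt(-63/16 + (19188 - 1*14896)) = sqrt(-63/16 + (19188 - 14896)) = sqrt(-63/16 + 4292) = sqrt(68609/16) = sqrt(68609)/4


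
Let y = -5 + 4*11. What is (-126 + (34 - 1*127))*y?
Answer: -8541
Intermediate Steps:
y = 39 (y = -5 + 44 = 39)
(-126 + (34 - 1*127))*y = (-126 + (34 - 1*127))*39 = (-126 + (34 - 127))*39 = (-126 - 93)*39 = -219*39 = -8541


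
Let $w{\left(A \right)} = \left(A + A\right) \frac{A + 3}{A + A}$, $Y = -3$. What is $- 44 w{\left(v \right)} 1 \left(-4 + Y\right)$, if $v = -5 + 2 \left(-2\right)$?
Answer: $-1848$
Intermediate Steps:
$v = -9$ ($v = -5 - 4 = -9$)
$w{\left(A \right)} = 3 + A$ ($w{\left(A \right)} = 2 A \frac{3 + A}{2 A} = 3 + A$)
$- 44 w{\left(v \right)} 1 \left(-4 + Y\right) = - 44 \left(3 - 9\right) 1 \left(-4 - 3\right) = \left(-44\right) \left(-6\right) 1 \left(-7\right) = 264 \left(-7\right) = -1848$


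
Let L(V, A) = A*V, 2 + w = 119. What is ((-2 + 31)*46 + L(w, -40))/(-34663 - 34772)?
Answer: 3346/69435 ≈ 0.048189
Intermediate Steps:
w = 117 (w = -2 + 119 = 117)
((-2 + 31)*46 + L(w, -40))/(-34663 - 34772) = ((-2 + 31)*46 - 40*117)/(-34663 - 34772) = (29*46 - 4680)/(-69435) = (1334 - 4680)*(-1/69435) = -3346*(-1/69435) = 3346/69435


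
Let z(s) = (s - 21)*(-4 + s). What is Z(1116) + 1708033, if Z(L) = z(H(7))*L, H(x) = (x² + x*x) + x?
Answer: 11176177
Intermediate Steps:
H(x) = x + 2*x² (H(x) = (x² + x²) + x = 2*x² + x = x + 2*x²)
z(s) = (-21 + s)*(-4 + s)
Z(L) = 8484*L (Z(L) = (84 + (7*(1 + 2*7))² - 175*(1 + 2*7))*L = (84 + (7*(1 + 14))² - 175*(1 + 14))*L = (84 + (7*15)² - 175*15)*L = (84 + 105² - 25*105)*L = (84 + 11025 - 2625)*L = 8484*L)
Z(1116) + 1708033 = 8484*1116 + 1708033 = 9468144 + 1708033 = 11176177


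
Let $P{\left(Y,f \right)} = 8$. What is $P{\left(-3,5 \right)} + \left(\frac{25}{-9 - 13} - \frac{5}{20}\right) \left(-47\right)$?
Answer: $\frac{3219}{44} \approx 73.159$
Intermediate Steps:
$P{\left(-3,5 \right)} + \left(\frac{25}{-9 - 13} - \frac{5}{20}\right) \left(-47\right) = 8 + \left(\frac{25}{-9 - 13} - \frac{5}{20}\right) \left(-47\right) = 8 + \left(\frac{25}{-9 - 13} - \frac{1}{4}\right) \left(-47\right) = 8 + \left(\frac{25}{-22} - \frac{1}{4}\right) \left(-47\right) = 8 + \left(25 \left(- \frac{1}{22}\right) - \frac{1}{4}\right) \left(-47\right) = 8 + \left(- \frac{25}{22} - \frac{1}{4}\right) \left(-47\right) = 8 - - \frac{2867}{44} = 8 + \frac{2867}{44} = \frac{3219}{44}$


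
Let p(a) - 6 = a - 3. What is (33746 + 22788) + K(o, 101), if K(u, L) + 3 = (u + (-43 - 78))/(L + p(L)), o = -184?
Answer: 2317710/41 ≈ 56530.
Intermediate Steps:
p(a) = 3 + a (p(a) = 6 + (a - 3) = 6 + (-3 + a) = 3 + a)
K(u, L) = -3 + (-121 + u)/(3 + 2*L) (K(u, L) = -3 + (u + (-43 - 78))/(L + (3 + L)) = -3 + (u - 121)/(3 + 2*L) = -3 + (-121 + u)/(3 + 2*L))
(33746 + 22788) + K(o, 101) = (33746 + 22788) + (-130 - 184 - 6*101)/(3 + 2*101) = 56534 + (-130 - 184 - 606)/(3 + 202) = 56534 - 920/205 = 56534 + (1/205)*(-920) = 56534 - 184/41 = 2317710/41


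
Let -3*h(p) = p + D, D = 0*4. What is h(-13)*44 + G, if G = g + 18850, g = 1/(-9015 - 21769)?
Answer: 1758443645/92352 ≈ 19041.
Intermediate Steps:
g = -1/30784 (g = 1/(-30784) = -1/30784 ≈ -3.2484e-5)
D = 0
h(p) = -p/3 (h(p) = -(p + 0)/3 = -p/3)
G = 580278399/30784 (G = -1/30784 + 18850 = 580278399/30784 ≈ 18850.)
h(-13)*44 + G = -1/3*(-13)*44 + 580278399/30784 = (13/3)*44 + 580278399/30784 = 572/3 + 580278399/30784 = 1758443645/92352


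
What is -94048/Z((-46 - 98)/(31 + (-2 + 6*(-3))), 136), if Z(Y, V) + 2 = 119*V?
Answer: -47024/8091 ≈ -5.8119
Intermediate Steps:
Z(Y, V) = -2 + 119*V
-94048/Z((-46 - 98)/(31 + (-2 + 6*(-3))), 136) = -94048/(-2 + 119*136) = -94048/(-2 + 16184) = -94048/16182 = -94048*1/16182 = -47024/8091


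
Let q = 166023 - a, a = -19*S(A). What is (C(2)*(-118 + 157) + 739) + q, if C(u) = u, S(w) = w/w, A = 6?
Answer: 166859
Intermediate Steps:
S(w) = 1
a = -19 (a = -19*1 = -19)
q = 166042 (q = 166023 - 1*(-19) = 166023 + 19 = 166042)
(C(2)*(-118 + 157) + 739) + q = (2*(-118 + 157) + 739) + 166042 = (2*39 + 739) + 166042 = (78 + 739) + 166042 = 817 + 166042 = 166859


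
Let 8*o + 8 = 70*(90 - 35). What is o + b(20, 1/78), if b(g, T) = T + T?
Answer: 74923/156 ≈ 480.28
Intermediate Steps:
b(g, T) = 2*T
o = 1921/4 (o = -1 + (70*(90 - 35))/8 = -1 + (70*55)/8 = -1 + (⅛)*3850 = -1 + 1925/4 = 1921/4 ≈ 480.25)
o + b(20, 1/78) = 1921/4 + 2/78 = 1921/4 + 2*(1/78) = 1921/4 + 1/39 = 74923/156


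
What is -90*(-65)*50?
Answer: 292500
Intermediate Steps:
-90*(-65)*50 = 5850*50 = 292500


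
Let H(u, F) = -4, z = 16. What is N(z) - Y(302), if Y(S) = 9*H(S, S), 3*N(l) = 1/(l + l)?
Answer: 3457/96 ≈ 36.010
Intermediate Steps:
N(l) = 1/(6*l) (N(l) = 1/(3*(l + l)) = 1/(3*((2*l))) = (1/(2*l))/3 = 1/(6*l))
Y(S) = -36 (Y(S) = 9*(-4) = -36)
N(z) - Y(302) = (1/6)/16 - 1*(-36) = (1/6)*(1/16) + 36 = 1/96 + 36 = 3457/96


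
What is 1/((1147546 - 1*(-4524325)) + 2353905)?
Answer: 1/8025776 ≈ 1.2460e-7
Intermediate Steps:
1/((1147546 - 1*(-4524325)) + 2353905) = 1/((1147546 + 4524325) + 2353905) = 1/(5671871 + 2353905) = 1/8025776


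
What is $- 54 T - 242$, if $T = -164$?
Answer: $8614$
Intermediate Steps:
$- 54 T - 242 = \left(-54\right) \left(-164\right) - 242 = 8856 - 242 = 8614$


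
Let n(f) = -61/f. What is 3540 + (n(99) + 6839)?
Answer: 1027460/99 ≈ 10378.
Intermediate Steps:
3540 + (n(99) + 6839) = 3540 + (-61/99 + 6839) = 3540 + 677000/99 = 1027460/99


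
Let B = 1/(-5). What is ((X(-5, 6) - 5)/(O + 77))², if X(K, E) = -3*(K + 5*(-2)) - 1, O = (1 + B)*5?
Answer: 169/729 ≈ 0.23182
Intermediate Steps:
B = -⅕ ≈ -0.20000
O = 4 (O = (1 - ⅕)*5 = (⅘)*5 = 4)
X(K, E) = 29 - 3*K (X(K, E) = -3*(K - 10) - 1 = -3*(-10 + K) - 1 = (30 - 3*K) - 1 = 29 - 3*K)
((X(-5, 6) - 5)/(O + 77))² = (((29 - 3*(-5)) - 5)/(4 + 77))² = (((29 + 15) - 5)/81)² = ((44 - 5)*(1/81))² = (39*(1/81))² = (13/27)² = 169/729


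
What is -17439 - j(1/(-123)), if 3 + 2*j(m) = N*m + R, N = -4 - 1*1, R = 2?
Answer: -2144938/123 ≈ -17439.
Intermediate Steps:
N = -5 (N = -4 - 1 = -5)
j(m) = -1/2 - 5*m/2 (j(m) = -3/2 + (-5*m + 2)/2 = -3/2 + (2 - 5*m)/2 = -3/2 + (1 - 5*m/2) = -1/2 - 5*m/2)
-17439 - j(1/(-123)) = -17439 - (-1/2 - 5/2/(-123)) = -17439 - (-1/2 - 5/2*(-1/123)) = -17439 - (-1/2 + 5/246) = -17439 - 1*(-59/123) = -17439 + 59/123 = -2144938/123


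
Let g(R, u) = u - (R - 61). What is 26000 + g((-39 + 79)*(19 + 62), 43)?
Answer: 22864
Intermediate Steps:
g(R, u) = 61 + u - R (g(R, u) = u - (-61 + R) = u + (61 - R) = 61 + u - R)
26000 + g((-39 + 79)*(19 + 62), 43) = 26000 + (61 + 43 - (-39 + 79)*(19 + 62)) = 26000 + (61 + 43 - 40*81) = 26000 + (61 + 43 - 1*3240) = 26000 + (61 + 43 - 3240) = 26000 - 3136 = 22864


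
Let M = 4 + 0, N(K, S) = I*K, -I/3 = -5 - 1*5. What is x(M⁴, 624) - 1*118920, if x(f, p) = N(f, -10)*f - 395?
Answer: 1846765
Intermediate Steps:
I = 30 (I = -3*(-5 - 1*5) = -3*(-5 - 5) = -3*(-10) = 30)
N(K, S) = 30*K
M = 4
x(f, p) = -395 + 30*f² (x(f, p) = (30*f)*f - 395 = 30*f² - 395 = -395 + 30*f²)
x(M⁴, 624) - 1*118920 = (-395 + 30*(4⁴)²) - 1*118920 = (-395 + 30*256²) - 118920 = (-395 + 30*65536) - 118920 = (-395 + 1966080) - 118920 = 1965685 - 118920 = 1846765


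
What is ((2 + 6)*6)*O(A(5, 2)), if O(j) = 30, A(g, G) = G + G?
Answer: 1440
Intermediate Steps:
A(g, G) = 2*G
((2 + 6)*6)*O(A(5, 2)) = ((2 + 6)*6)*30 = (8*6)*30 = 48*30 = 1440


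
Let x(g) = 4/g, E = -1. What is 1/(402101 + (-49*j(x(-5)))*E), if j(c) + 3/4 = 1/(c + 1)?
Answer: 4/1609237 ≈ 2.4856e-6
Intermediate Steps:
j(c) = -3/4 + 1/(1 + c) (j(c) = -3/4 + 1/(c + 1) = -3/4 + 1/(1 + c))
1/(402101 + (-49*j(x(-5)))*E) = 1/(402101 - 49*(1 - 12/(-5))/(4*(1 + 4/(-5)))*(-1)) = 1/(402101 - 49*(1 - 12*(-1)/5)/(4*(1 + 4*(-1/5)))*(-1)) = 1/(402101 - 49*(1 - 3*(-4/5))/(4*(1 - 4/5))*(-1)) = 1/(402101 - 49*(1 + 12/5)/(4*1/5)*(-1)) = 1/(402101 - 49*5*17/(4*5)*(-1)) = 1/(402101 - 49*17/4*(-1)) = 1/(402101 - 833/4*(-1)) = 1/(402101 + 833/4) = 1/(1609237/4) = 4/1609237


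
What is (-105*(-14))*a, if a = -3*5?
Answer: -22050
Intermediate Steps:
a = -15
(-105*(-14))*a = -105*(-14)*(-15) = -35*(-42)*(-15) = 1470*(-15) = -22050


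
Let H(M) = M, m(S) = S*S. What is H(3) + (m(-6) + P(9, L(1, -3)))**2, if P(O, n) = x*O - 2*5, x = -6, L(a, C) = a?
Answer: 787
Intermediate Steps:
m(S) = S**2
P(O, n) = -10 - 6*O (P(O, n) = -6*O - 2*5 = -6*O - 10 = -10 - 6*O)
H(3) + (m(-6) + P(9, L(1, -3)))**2 = 3 + ((-6)**2 + (-10 - 6*9))**2 = 3 + (36 + (-10 - 54))**2 = 3 + (36 - 64)**2 = 3 + (-28)**2 = 3 + 784 = 787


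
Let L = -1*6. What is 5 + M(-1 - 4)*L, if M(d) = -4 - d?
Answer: -1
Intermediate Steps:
L = -6
5 + M(-1 - 4)*L = 5 + (-4 - (-1 - 4))*(-6) = 5 + (-4 - 1*(-5))*(-6) = 5 + (-4 + 5)*(-6) = 5 + 1*(-6) = 5 - 6 = -1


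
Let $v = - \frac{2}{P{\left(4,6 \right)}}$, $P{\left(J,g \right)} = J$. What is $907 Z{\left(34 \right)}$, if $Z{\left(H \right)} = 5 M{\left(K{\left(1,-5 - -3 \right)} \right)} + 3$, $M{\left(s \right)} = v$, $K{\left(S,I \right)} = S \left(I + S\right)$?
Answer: $\frac{907}{2} \approx 453.5$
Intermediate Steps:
$v = - \frac{1}{2}$ ($v = - \frac{2}{4} = \left(-2\right) \frac{1}{4} = - \frac{1}{2} \approx -0.5$)
$M{\left(s \right)} = - \frac{1}{2}$
$Z{\left(H \right)} = \frac{1}{2}$ ($Z{\left(H \right)} = 5 \left(- \frac{1}{2}\right) + 3 = - \frac{5}{2} + 3 = \frac{1}{2}$)
$907 Z{\left(34 \right)} = 907 \cdot \frac{1}{2} = \frac{907}{2}$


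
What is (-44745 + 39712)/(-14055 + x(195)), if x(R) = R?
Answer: 719/1980 ≈ 0.36313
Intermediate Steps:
(-44745 + 39712)/(-14055 + x(195)) = (-44745 + 39712)/(-14055 + 195) = -5033/(-13860) = -5033*(-1/13860) = 719/1980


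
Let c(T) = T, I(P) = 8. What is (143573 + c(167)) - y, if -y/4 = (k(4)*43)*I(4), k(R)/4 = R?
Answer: 165756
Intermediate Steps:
k(R) = 4*R
y = -22016 (y = -4*(4*4)*43*8 = -4*16*43*8 = -2752*8 = -4*5504 = -22016)
(143573 + c(167)) - y = (143573 + 167) - 1*(-22016) = 143740 + 22016 = 165756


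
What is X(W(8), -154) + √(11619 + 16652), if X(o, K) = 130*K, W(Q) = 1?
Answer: -20020 + √28271 ≈ -19852.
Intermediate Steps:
X(W(8), -154) + √(11619 + 16652) = 130*(-154) + √(11619 + 16652) = -20020 + √28271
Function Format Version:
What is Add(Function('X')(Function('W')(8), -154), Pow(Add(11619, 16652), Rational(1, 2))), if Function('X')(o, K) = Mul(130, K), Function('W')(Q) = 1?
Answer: Add(-20020, Pow(28271, Rational(1, 2))) ≈ -19852.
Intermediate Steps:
Add(Function('X')(Function('W')(8), -154), Pow(Add(11619, 16652), Rational(1, 2))) = Add(Mul(130, -154), Pow(Add(11619, 16652), Rational(1, 2))) = Add(-20020, Pow(28271, Rational(1, 2)))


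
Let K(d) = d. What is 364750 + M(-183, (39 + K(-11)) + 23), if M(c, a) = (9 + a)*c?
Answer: 353770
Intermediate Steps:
M(c, a) = c*(9 + a)
364750 + M(-183, (39 + K(-11)) + 23) = 364750 - 183*(9 + ((39 - 11) + 23)) = 364750 - 183*(9 + (28 + 23)) = 364750 - 183*(9 + 51) = 364750 - 183*60 = 364750 - 10980 = 353770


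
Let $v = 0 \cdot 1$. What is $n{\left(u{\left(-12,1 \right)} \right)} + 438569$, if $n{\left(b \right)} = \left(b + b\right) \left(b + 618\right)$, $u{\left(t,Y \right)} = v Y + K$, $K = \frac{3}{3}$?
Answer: $439807$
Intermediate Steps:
$v = 0$
$K = 1$ ($K = 3 \cdot \frac{1}{3} = 1$)
$u{\left(t,Y \right)} = 1$ ($u{\left(t,Y \right)} = 0 Y + 1 = 0 + 1 = 1$)
$n{\left(b \right)} = 2 b \left(618 + b\right)$
$n{\left(u{\left(-12,1 \right)} \right)} + 438569 = 2 \cdot 1 \left(618 + 1\right) + 438569 = 2 \cdot 1 \cdot 619 + 438569 = 1238 + 438569 = 439807$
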